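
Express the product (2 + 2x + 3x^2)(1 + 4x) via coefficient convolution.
Ascending coefficients: a = [2, 2, 3], b = [1, 4]. c[0] = 2×1 = 2; c[1] = 2×4 + 2×1 = 10; c[2] = 2×4 + 3×1 = 11; c[3] = 3×4 = 12. Result coefficients: [2, 10, 11, 12] → 2 + 10x + 11x^2 + 12x^3

2 + 10x + 11x^2 + 12x^3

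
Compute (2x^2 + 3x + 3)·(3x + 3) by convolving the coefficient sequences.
Ascending coefficients: a = [3, 3, 2], b = [3, 3]. c[0] = 3×3 = 9; c[1] = 3×3 + 3×3 = 18; c[2] = 3×3 + 2×3 = 15; c[3] = 2×3 = 6. Result coefficients: [9, 18, 15, 6] → 6x^3 + 15x^2 + 18x + 9

6x^3 + 15x^2 + 18x + 9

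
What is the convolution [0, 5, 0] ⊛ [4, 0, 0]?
y[0] = 0×4 = 0; y[1] = 0×0 + 5×4 = 20; y[2] = 0×0 + 5×0 + 0×4 = 0; y[3] = 5×0 + 0×0 = 0; y[4] = 0×0 = 0

[0, 20, 0, 0, 0]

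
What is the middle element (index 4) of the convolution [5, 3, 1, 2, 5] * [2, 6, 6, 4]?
Use y[k] = Σ_i a[i]·b[k-i] at k=4. y[4] = 3×4 + 1×6 + 2×6 + 5×2 = 40

40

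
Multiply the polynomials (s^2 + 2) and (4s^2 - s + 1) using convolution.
Ascending coefficients: a = [2, 0, 1], b = [1, -1, 4]. c[0] = 2×1 = 2; c[1] = 2×-1 + 0×1 = -2; c[2] = 2×4 + 0×-1 + 1×1 = 9; c[3] = 0×4 + 1×-1 = -1; c[4] = 1×4 = 4. Result coefficients: [2, -2, 9, -1, 4] → 4s^4 - s^3 + 9s^2 - 2s + 2

4s^4 - s^3 + 9s^2 - 2s + 2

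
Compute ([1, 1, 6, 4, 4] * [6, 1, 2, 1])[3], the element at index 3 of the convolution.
Use y[k] = Σ_i a[i]·b[k-i] at k=3. y[3] = 1×1 + 1×2 + 6×1 + 4×6 = 33

33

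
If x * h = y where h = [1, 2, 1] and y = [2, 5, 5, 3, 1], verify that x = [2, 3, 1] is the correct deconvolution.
Forward-compute [2, 3, 1] * [1, 2, 1]: y[0] = 2×1 = 2; y[1] = 2×2 + 3×1 = 7; y[2] = 2×1 + 3×2 + 1×1 = 9; y[3] = 3×1 + 1×2 = 5; y[4] = 1×1 = 1 → [2, 7, 9, 5, 1]. Does not match given y = [2, 5, 5, 3, 1].

Not verified. [2, 3, 1] * [1, 2, 1] = [2, 7, 9, 5, 1], which differs from [2, 5, 5, 3, 1] at index 1.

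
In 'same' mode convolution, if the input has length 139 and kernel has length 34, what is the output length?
'Same' mode returns an output with the same length as the input: 139

139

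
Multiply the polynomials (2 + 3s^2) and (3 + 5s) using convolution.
Ascending coefficients: a = [2, 0, 3], b = [3, 5]. c[0] = 2×3 = 6; c[1] = 2×5 + 0×3 = 10; c[2] = 0×5 + 3×3 = 9; c[3] = 3×5 = 15. Result coefficients: [6, 10, 9, 15] → 6 + 10s + 9s^2 + 15s^3

6 + 10s + 9s^2 + 15s^3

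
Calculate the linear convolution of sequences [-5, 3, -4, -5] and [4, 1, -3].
y[0] = -5×4 = -20; y[1] = -5×1 + 3×4 = 7; y[2] = -5×-3 + 3×1 + -4×4 = 2; y[3] = 3×-3 + -4×1 + -5×4 = -33; y[4] = -4×-3 + -5×1 = 7; y[5] = -5×-3 = 15

[-20, 7, 2, -33, 7, 15]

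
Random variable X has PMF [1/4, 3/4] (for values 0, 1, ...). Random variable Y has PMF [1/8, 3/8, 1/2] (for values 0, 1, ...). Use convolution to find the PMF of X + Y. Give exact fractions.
P(X+Y=k) = Σ_i P(X=i)·P(Y=k-i) — a convolution of [1/4, 3/4] and [1/8, 3/8, 1/2]. P(X+Y=0) = (1/4)×(1/8) = 1/32; P(X+Y=1) = (1/4)×(3/8) + (3/4)×(1/8) = 3/32 + 3/32 = 3/16; P(X+Y=2) = (1/4)×(1/2) + (3/4)×(3/8) = 1/8 + 9/32 = 13/32; P(X+Y=3) = (3/4)×(1/2) = 3/8. PMF: [1/32, 3/16, 13/32, 3/8] (sums to 1 ✓)

[1/32, 3/16, 13/32, 3/8]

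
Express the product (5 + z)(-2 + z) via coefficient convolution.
Ascending coefficients: a = [5, 1], b = [-2, 1]. c[0] = 5×-2 = -10; c[1] = 5×1 + 1×-2 = 3; c[2] = 1×1 = 1. Result coefficients: [-10, 3, 1] → -10 + 3z + z^2

-10 + 3z + z^2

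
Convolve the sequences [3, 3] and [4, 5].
y[0] = 3×4 = 12; y[1] = 3×5 + 3×4 = 27; y[2] = 3×5 = 15

[12, 27, 15]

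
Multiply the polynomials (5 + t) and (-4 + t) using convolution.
Ascending coefficients: a = [5, 1], b = [-4, 1]. c[0] = 5×-4 = -20; c[1] = 5×1 + 1×-4 = 1; c[2] = 1×1 = 1. Result coefficients: [-20, 1, 1] → -20 + t + t^2

-20 + t + t^2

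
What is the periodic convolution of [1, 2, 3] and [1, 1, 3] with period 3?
Use y[k] = Σ_j a[j]·b[(k-j) mod 3]. y[0] = 1×1 + 2×3 + 3×1 = 10; y[1] = 1×1 + 2×1 + 3×3 = 12; y[2] = 1×3 + 2×1 + 3×1 = 8. Result: [10, 12, 8]

[10, 12, 8]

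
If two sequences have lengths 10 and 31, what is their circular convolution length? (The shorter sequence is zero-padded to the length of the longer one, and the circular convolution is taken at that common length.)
Circular convolution (zero-padding the shorter input) has length max(m, n) = max(10, 31) = 31

31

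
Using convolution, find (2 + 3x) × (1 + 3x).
Ascending coefficients: a = [2, 3], b = [1, 3]. c[0] = 2×1 = 2; c[1] = 2×3 + 3×1 = 9; c[2] = 3×3 = 9. Result coefficients: [2, 9, 9] → 2 + 9x + 9x^2

2 + 9x + 9x^2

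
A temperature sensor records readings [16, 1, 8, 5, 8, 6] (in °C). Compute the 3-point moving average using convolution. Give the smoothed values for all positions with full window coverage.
3-point moving average kernel = [1, 1, 1]. Apply in 'valid' mode (full window coverage): avg[0] = (16 + 1 + 8) / 3 = 8.33; avg[1] = (1 + 8 + 5) / 3 = 4.67; avg[2] = (8 + 5 + 8) / 3 = 7.0; avg[3] = (5 + 8 + 6) / 3 = 6.33. Smoothed values: [8.33, 4.67, 7.0, 6.33]

[8.33, 4.67, 7.0, 6.33]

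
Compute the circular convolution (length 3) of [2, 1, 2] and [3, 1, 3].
Use y[k] = Σ_j x[j]·h[(k-j) mod 3]. y[0] = 2×3 + 1×3 + 2×1 = 11; y[1] = 2×1 + 1×3 + 2×3 = 11; y[2] = 2×3 + 1×1 + 2×3 = 13. Result: [11, 11, 13]

[11, 11, 13]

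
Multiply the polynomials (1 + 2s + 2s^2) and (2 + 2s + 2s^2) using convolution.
Ascending coefficients: a = [1, 2, 2], b = [2, 2, 2]. c[0] = 1×2 = 2; c[1] = 1×2 + 2×2 = 6; c[2] = 1×2 + 2×2 + 2×2 = 10; c[3] = 2×2 + 2×2 = 8; c[4] = 2×2 = 4. Result coefficients: [2, 6, 10, 8, 4] → 2 + 6s + 10s^2 + 8s^3 + 4s^4

2 + 6s + 10s^2 + 8s^3 + 4s^4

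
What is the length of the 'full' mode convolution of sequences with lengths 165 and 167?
Linear/full convolution length: m + n - 1 = 165 + 167 - 1 = 331

331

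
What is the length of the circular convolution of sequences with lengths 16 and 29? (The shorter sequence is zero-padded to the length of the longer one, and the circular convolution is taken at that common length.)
Circular convolution (zero-padding the shorter input) has length max(m, n) = max(16, 29) = 29

29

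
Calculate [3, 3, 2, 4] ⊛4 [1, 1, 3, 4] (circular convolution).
Use y[k] = Σ_j u[j]·v[(k-j) mod 4]. y[0] = 3×1 + 3×4 + 2×3 + 4×1 = 25; y[1] = 3×1 + 3×1 + 2×4 + 4×3 = 26; y[2] = 3×3 + 3×1 + 2×1 + 4×4 = 30; y[3] = 3×4 + 3×3 + 2×1 + 4×1 = 27. Result: [25, 26, 30, 27]

[25, 26, 30, 27]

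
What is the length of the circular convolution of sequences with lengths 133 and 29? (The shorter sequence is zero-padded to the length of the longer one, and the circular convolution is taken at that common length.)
Circular convolution (zero-padding the shorter input) has length max(m, n) = max(133, 29) = 133

133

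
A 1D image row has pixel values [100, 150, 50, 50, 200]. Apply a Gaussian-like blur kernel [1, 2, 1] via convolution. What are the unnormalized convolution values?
Convolve image row [100, 150, 50, 50, 200] with kernel [1, 2, 1]: y[0] = 100×1 = 100; y[1] = 100×2 + 150×1 = 350; y[2] = 100×1 + 150×2 + 50×1 = 450; y[3] = 150×1 + 50×2 + 50×1 = 300; y[4] = 50×1 + 50×2 + 200×1 = 350; y[5] = 50×1 + 200×2 = 450; y[6] = 200×1 = 200 → [100, 350, 450, 300, 350, 450, 200]. Normalization factor = sum(kernel) = 4.

[100, 350, 450, 300, 350, 450, 200]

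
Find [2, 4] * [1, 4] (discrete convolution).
y[0] = 2×1 = 2; y[1] = 2×4 + 4×1 = 12; y[2] = 4×4 = 16

[2, 12, 16]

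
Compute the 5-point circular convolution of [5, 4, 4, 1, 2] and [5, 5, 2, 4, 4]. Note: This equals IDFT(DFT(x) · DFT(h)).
Either evaluate y[k] = Σ_j x[j]·h[(k-j) mod 5] directly, or use IDFT(DFT(x) · DFT(h)). y[0] = 5×5 + 4×4 + 4×4 + 1×2 + 2×5 = 69; y[1] = 5×5 + 4×5 + 4×4 + 1×4 + 2×2 = 69; y[2] = 5×2 + 4×5 + 4×5 + 1×4 + 2×4 = 62; y[3] = 5×4 + 4×2 + 4×5 + 1×5 + 2×4 = 61; y[4] = 5×4 + 4×4 + 4×2 + 1×5 + 2×5 = 59. Result: [69, 69, 62, 61, 59]

[69, 69, 62, 61, 59]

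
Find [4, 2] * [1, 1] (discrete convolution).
y[0] = 4×1 = 4; y[1] = 4×1 + 2×1 = 6; y[2] = 2×1 = 2

[4, 6, 2]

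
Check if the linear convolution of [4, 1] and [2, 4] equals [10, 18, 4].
Recompute linear convolution of [4, 1] and [2, 4]: y[0] = 4×2 = 8; y[1] = 4×4 + 1×2 = 18; y[2] = 1×4 = 4 → [8, 18, 4]. Compare to given [10, 18, 4]: they differ at index 0: given 10, correct 8, so answer: No

No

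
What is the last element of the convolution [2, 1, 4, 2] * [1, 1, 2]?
Use y[k] = Σ_i a[i]·b[k-i] at k=5. y[5] = 2×2 = 4

4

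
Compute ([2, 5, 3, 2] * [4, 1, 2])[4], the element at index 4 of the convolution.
Use y[k] = Σ_i a[i]·b[k-i] at k=4. y[4] = 3×2 + 2×1 = 8

8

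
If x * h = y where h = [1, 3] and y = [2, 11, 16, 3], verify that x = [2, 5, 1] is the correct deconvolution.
Forward-compute [2, 5, 1] * [1, 3]: y[0] = 2×1 = 2; y[1] = 2×3 + 5×1 = 11; y[2] = 5×3 + 1×1 = 16; y[3] = 1×3 = 3 → [2, 11, 16, 3]. Matches given y = [2, 11, 16, 3], so verified.

Verified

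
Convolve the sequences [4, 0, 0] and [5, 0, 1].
y[0] = 4×5 = 20; y[1] = 4×0 + 0×5 = 0; y[2] = 4×1 + 0×0 + 0×5 = 4; y[3] = 0×1 + 0×0 = 0; y[4] = 0×1 = 0

[20, 0, 4, 0, 0]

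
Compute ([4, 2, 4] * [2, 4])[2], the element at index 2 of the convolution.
Use y[k] = Σ_i a[i]·b[k-i] at k=2. y[2] = 2×4 + 4×2 = 16

16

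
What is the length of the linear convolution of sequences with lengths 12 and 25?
Linear/full convolution length: m + n - 1 = 12 + 25 - 1 = 36

36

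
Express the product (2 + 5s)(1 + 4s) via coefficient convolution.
Ascending coefficients: a = [2, 5], b = [1, 4]. c[0] = 2×1 = 2; c[1] = 2×4 + 5×1 = 13; c[2] = 5×4 = 20. Result coefficients: [2, 13, 20] → 2 + 13s + 20s^2

2 + 13s + 20s^2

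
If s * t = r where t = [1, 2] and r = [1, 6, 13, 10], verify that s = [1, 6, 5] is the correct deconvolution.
Forward-compute [1, 6, 5] * [1, 2]: r[0] = 1×1 = 1; r[1] = 1×2 + 6×1 = 8; r[2] = 6×2 + 5×1 = 17; r[3] = 5×2 = 10 → [1, 8, 17, 10]. Does not match given r = [1, 6, 13, 10].

Not verified. [1, 6, 5] * [1, 2] = [1, 8, 17, 10], which differs from [1, 6, 13, 10] at index 1.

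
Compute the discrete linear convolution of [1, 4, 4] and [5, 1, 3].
y[0] = 1×5 = 5; y[1] = 1×1 + 4×5 = 21; y[2] = 1×3 + 4×1 + 4×5 = 27; y[3] = 4×3 + 4×1 = 16; y[4] = 4×3 = 12

[5, 21, 27, 16, 12]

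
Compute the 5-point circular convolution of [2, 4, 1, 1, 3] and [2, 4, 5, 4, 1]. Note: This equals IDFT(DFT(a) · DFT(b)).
Either evaluate y[k] = Σ_j a[j]·b[(k-j) mod 5] directly, or use IDFT(DFT(a) · DFT(b)). y[0] = 2×2 + 4×1 + 1×4 + 1×5 + 3×4 = 29; y[1] = 2×4 + 4×2 + 1×1 + 1×4 + 3×5 = 36; y[2] = 2×5 + 4×4 + 1×2 + 1×1 + 3×4 = 41; y[3] = 2×4 + 4×5 + 1×4 + 1×2 + 3×1 = 37; y[4] = 2×1 + 4×4 + 1×5 + 1×4 + 3×2 = 33. Result: [29, 36, 41, 37, 33]

[29, 36, 41, 37, 33]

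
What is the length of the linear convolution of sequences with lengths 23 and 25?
Linear/full convolution length: m + n - 1 = 23 + 25 - 1 = 47

47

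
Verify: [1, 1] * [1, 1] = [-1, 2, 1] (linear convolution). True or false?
Recompute linear convolution of [1, 1] and [1, 1]: y[0] = 1×1 = 1; y[1] = 1×1 + 1×1 = 2; y[2] = 1×1 = 1 → [1, 2, 1]. Compare to given [-1, 2, 1]: they differ at index 0: given -1, correct 1, so answer: No

No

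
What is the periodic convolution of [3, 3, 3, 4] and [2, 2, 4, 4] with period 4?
Use y[k] = Σ_j s[j]·t[(k-j) mod 4]. y[0] = 3×2 + 3×4 + 3×4 + 4×2 = 38; y[1] = 3×2 + 3×2 + 3×4 + 4×4 = 40; y[2] = 3×4 + 3×2 + 3×2 + 4×4 = 40; y[3] = 3×4 + 3×4 + 3×2 + 4×2 = 38. Result: [38, 40, 40, 38]

[38, 40, 40, 38]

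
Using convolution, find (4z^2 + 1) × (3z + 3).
Ascending coefficients: a = [1, 0, 4], b = [3, 3]. c[0] = 1×3 = 3; c[1] = 1×3 + 0×3 = 3; c[2] = 0×3 + 4×3 = 12; c[3] = 4×3 = 12. Result coefficients: [3, 3, 12, 12] → 12z^3 + 12z^2 + 3z + 3

12z^3 + 12z^2 + 3z + 3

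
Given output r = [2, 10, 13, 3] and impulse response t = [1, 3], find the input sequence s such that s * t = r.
Deconvolve r=[2, 10, 13, 3] by t=[1, 3]. Since t[0]=1, solve forward: s[0] = r[0] / 1 = 2; s[1] = (r[1] - 2×3) / 1 = 4; s[2] = (r[2] - 4×3) / 1 = 1. So s = [2, 4, 1]. Check by forward convolution: r[0] = 2×1 = 2; r[1] = 2×3 + 4×1 = 10; r[2] = 4×3 + 1×1 = 13; r[3] = 1×3 = 3

[2, 4, 1]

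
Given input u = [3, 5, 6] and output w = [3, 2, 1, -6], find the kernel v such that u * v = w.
Output length 4 = len(u) + len(v) - 1 ⇒ len(v) = 2. Solve v forward using v[k] = (w[k] - Σ_{i≥1} u[i]·v[k-i]) / u[0]: v[0] = w[0] / u[0] = 3 / 3 = 1; v[1] = (w[1] - 5×1) / u[0] = (2 - 5×1) / 3 = -1. So v = [1, -1]. Forward-check [3, 5, 6] * [1, -1]: w[0] = 3×1 = 3; w[1] = 3×-1 + 5×1 = 2; w[2] = 5×-1 + 6×1 = 1; w[3] = 6×-1 = -6 → [3, 2, 1, -6] ✓

[1, -1]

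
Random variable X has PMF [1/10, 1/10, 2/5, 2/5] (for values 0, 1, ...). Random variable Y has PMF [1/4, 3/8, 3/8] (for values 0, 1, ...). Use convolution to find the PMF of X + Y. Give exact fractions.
P(X+Y=k) = Σ_i P(X=i)·P(Y=k-i) — a convolution of [1/10, 1/10, 2/5, 2/5] and [1/4, 3/8, 3/8]. P(X+Y=0) = (1/10)×(1/4) = 1/40; P(X+Y=1) = (1/10)×(3/8) + (1/10)×(1/4) = 3/80 + 1/40 = 1/16; P(X+Y=2) = (1/10)×(3/8) + (1/10)×(3/8) + (2/5)×(1/4) = 3/80 + 3/80 + 1/10 = 7/40; P(X+Y=3) = (1/10)×(3/8) + (2/5)×(3/8) + (2/5)×(1/4) = 3/80 + 3/20 + 1/10 = 23/80; P(X+Y=4) = (2/5)×(3/8) + (2/5)×(3/8) = 3/20 + 3/20 = 3/10; P(X+Y=5) = (2/5)×(3/8) = 3/20. PMF: [1/40, 1/16, 7/40, 23/80, 3/10, 3/20] (sums to 1 ✓)

[1/40, 1/16, 7/40, 23/80, 3/10, 3/20]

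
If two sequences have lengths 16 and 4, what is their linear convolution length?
Linear/full convolution length: m + n - 1 = 16 + 4 - 1 = 19

19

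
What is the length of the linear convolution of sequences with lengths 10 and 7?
Linear/full convolution length: m + n - 1 = 10 + 7 - 1 = 16

16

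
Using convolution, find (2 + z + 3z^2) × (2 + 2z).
Ascending coefficients: a = [2, 1, 3], b = [2, 2]. c[0] = 2×2 = 4; c[1] = 2×2 + 1×2 = 6; c[2] = 1×2 + 3×2 = 8; c[3] = 3×2 = 6. Result coefficients: [4, 6, 8, 6] → 4 + 6z + 8z^2 + 6z^3

4 + 6z + 8z^2 + 6z^3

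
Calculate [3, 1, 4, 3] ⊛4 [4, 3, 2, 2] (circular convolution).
Use y[k] = Σ_j a[j]·b[(k-j) mod 4]. y[0] = 3×4 + 1×2 + 4×2 + 3×3 = 31; y[1] = 3×3 + 1×4 + 4×2 + 3×2 = 27; y[2] = 3×2 + 1×3 + 4×4 + 3×2 = 31; y[3] = 3×2 + 1×2 + 4×3 + 3×4 = 32. Result: [31, 27, 31, 32]

[31, 27, 31, 32]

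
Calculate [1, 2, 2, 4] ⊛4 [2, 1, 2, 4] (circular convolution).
Use y[k] = Σ_j x[j]·h[(k-j) mod 4]. y[0] = 1×2 + 2×4 + 2×2 + 4×1 = 18; y[1] = 1×1 + 2×2 + 2×4 + 4×2 = 21; y[2] = 1×2 + 2×1 + 2×2 + 4×4 = 24; y[3] = 1×4 + 2×2 + 2×1 + 4×2 = 18. Result: [18, 21, 24, 18]

[18, 21, 24, 18]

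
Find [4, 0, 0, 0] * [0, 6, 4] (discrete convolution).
y[0] = 4×0 = 0; y[1] = 4×6 + 0×0 = 24; y[2] = 4×4 + 0×6 + 0×0 = 16; y[3] = 0×4 + 0×6 + 0×0 = 0; y[4] = 0×4 + 0×6 = 0; y[5] = 0×4 = 0

[0, 24, 16, 0, 0, 0]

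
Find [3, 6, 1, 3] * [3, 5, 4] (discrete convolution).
y[0] = 3×3 = 9; y[1] = 3×5 + 6×3 = 33; y[2] = 3×4 + 6×5 + 1×3 = 45; y[3] = 6×4 + 1×5 + 3×3 = 38; y[4] = 1×4 + 3×5 = 19; y[5] = 3×4 = 12

[9, 33, 45, 38, 19, 12]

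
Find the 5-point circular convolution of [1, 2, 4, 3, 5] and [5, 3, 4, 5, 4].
Use y[k] = Σ_j u[j]·v[(k-j) mod 5]. y[0] = 1×5 + 2×4 + 4×5 + 3×4 + 5×3 = 60; y[1] = 1×3 + 2×5 + 4×4 + 3×5 + 5×4 = 64; y[2] = 1×4 + 2×3 + 4×5 + 3×4 + 5×5 = 67; y[3] = 1×5 + 2×4 + 4×3 + 3×5 + 5×4 = 60; y[4] = 1×4 + 2×5 + 4×4 + 3×3 + 5×5 = 64. Result: [60, 64, 67, 60, 64]

[60, 64, 67, 60, 64]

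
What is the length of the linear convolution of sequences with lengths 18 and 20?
Linear/full convolution length: m + n - 1 = 18 + 20 - 1 = 37

37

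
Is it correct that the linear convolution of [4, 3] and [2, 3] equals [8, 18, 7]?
Recompute linear convolution of [4, 3] and [2, 3]: y[0] = 4×2 = 8; y[1] = 4×3 + 3×2 = 18; y[2] = 3×3 = 9 → [8, 18, 9]. Compare to given [8, 18, 7]: they differ at index 2: given 7, correct 9, so answer: No

No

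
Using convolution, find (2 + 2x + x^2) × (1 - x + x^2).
Ascending coefficients: a = [2, 2, 1], b = [1, -1, 1]. c[0] = 2×1 = 2; c[1] = 2×-1 + 2×1 = 0; c[2] = 2×1 + 2×-1 + 1×1 = 1; c[3] = 2×1 + 1×-1 = 1; c[4] = 1×1 = 1. Result coefficients: [2, 0, 1, 1, 1] → 2 + x^2 + x^3 + x^4

2 + x^2 + x^3 + x^4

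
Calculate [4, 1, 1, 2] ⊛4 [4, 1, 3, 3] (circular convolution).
Use y[k] = Σ_j u[j]·v[(k-j) mod 4]. y[0] = 4×4 + 1×3 + 1×3 + 2×1 = 24; y[1] = 4×1 + 1×4 + 1×3 + 2×3 = 17; y[2] = 4×3 + 1×1 + 1×4 + 2×3 = 23; y[3] = 4×3 + 1×3 + 1×1 + 2×4 = 24. Result: [24, 17, 23, 24]

[24, 17, 23, 24]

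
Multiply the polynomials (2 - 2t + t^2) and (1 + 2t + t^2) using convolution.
Ascending coefficients: a = [2, -2, 1], b = [1, 2, 1]. c[0] = 2×1 = 2; c[1] = 2×2 + -2×1 = 2; c[2] = 2×1 + -2×2 + 1×1 = -1; c[3] = -2×1 + 1×2 = 0; c[4] = 1×1 = 1. Result coefficients: [2, 2, -1, 0, 1] → 2 + 2t - t^2 + t^4

2 + 2t - t^2 + t^4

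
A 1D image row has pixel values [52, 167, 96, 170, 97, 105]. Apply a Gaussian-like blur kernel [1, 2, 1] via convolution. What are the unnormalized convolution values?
Convolve image row [52, 167, 96, 170, 97, 105] with kernel [1, 2, 1]: y[0] = 52×1 = 52; y[1] = 52×2 + 167×1 = 271; y[2] = 52×1 + 167×2 + 96×1 = 482; y[3] = 167×1 + 96×2 + 170×1 = 529; y[4] = 96×1 + 170×2 + 97×1 = 533; y[5] = 170×1 + 97×2 + 105×1 = 469; y[6] = 97×1 + 105×2 = 307; y[7] = 105×1 = 105 → [52, 271, 482, 529, 533, 469, 307, 105]. Normalization factor = sum(kernel) = 4.

[52, 271, 482, 529, 533, 469, 307, 105]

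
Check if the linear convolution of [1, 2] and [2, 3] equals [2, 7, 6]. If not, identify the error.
Recompute linear convolution of [1, 2] and [2, 3]: y[0] = 1×2 = 2; y[1] = 1×3 + 2×2 = 7; y[2] = 2×3 = 6 → [2, 7, 6]. Given [2, 7, 6] matches, so answer: Yes

Yes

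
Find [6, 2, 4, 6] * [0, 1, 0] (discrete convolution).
y[0] = 6×0 = 0; y[1] = 6×1 + 2×0 = 6; y[2] = 6×0 + 2×1 + 4×0 = 2; y[3] = 2×0 + 4×1 + 6×0 = 4; y[4] = 4×0 + 6×1 = 6; y[5] = 6×0 = 0

[0, 6, 2, 4, 6, 0]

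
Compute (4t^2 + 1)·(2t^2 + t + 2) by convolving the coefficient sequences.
Ascending coefficients: a = [1, 0, 4], b = [2, 1, 2]. c[0] = 1×2 = 2; c[1] = 1×1 + 0×2 = 1; c[2] = 1×2 + 0×1 + 4×2 = 10; c[3] = 0×2 + 4×1 = 4; c[4] = 4×2 = 8. Result coefficients: [2, 1, 10, 4, 8] → 8t^4 + 4t^3 + 10t^2 + t + 2

8t^4 + 4t^3 + 10t^2 + t + 2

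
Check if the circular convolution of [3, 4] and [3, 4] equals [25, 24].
Recompute circular convolution of [3, 4] and [3, 4]: y[0] = 3×3 + 4×4 = 25; y[1] = 3×4 + 4×3 = 24 → [25, 24]. Given [25, 24] matches, so answer: Yes

Yes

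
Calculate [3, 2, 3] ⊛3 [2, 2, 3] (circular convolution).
Use y[k] = Σ_j a[j]·b[(k-j) mod 3]. y[0] = 3×2 + 2×3 + 3×2 = 18; y[1] = 3×2 + 2×2 + 3×3 = 19; y[2] = 3×3 + 2×2 + 3×2 = 19. Result: [18, 19, 19]

[18, 19, 19]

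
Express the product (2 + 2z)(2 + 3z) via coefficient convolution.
Ascending coefficients: a = [2, 2], b = [2, 3]. c[0] = 2×2 = 4; c[1] = 2×3 + 2×2 = 10; c[2] = 2×3 = 6. Result coefficients: [4, 10, 6] → 4 + 10z + 6z^2

4 + 10z + 6z^2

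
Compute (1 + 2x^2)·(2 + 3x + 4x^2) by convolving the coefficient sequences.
Ascending coefficients: a = [1, 0, 2], b = [2, 3, 4]. c[0] = 1×2 = 2; c[1] = 1×3 + 0×2 = 3; c[2] = 1×4 + 0×3 + 2×2 = 8; c[3] = 0×4 + 2×3 = 6; c[4] = 2×4 = 8. Result coefficients: [2, 3, 8, 6, 8] → 2 + 3x + 8x^2 + 6x^3 + 8x^4

2 + 3x + 8x^2 + 6x^3 + 8x^4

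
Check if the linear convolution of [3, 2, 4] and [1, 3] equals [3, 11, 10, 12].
Recompute linear convolution of [3, 2, 4] and [1, 3]: y[0] = 3×1 = 3; y[1] = 3×3 + 2×1 = 11; y[2] = 2×3 + 4×1 = 10; y[3] = 4×3 = 12 → [3, 11, 10, 12]. Given [3, 11, 10, 12] matches, so answer: Yes

Yes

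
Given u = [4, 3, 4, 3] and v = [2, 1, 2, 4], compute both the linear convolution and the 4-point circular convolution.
Linear: y_lin[0] = 4×2 = 8; y_lin[1] = 4×1 + 3×2 = 10; y_lin[2] = 4×2 + 3×1 + 4×2 = 19; y_lin[3] = 4×4 + 3×2 + 4×1 + 3×2 = 32; y_lin[4] = 3×4 + 4×2 + 3×1 = 23; y_lin[5] = 4×4 + 3×2 = 22; y_lin[6] = 3×4 = 12 → [8, 10, 19, 32, 23, 22, 12]. Circular (length 4): y[0] = 4×2 + 3×4 + 4×2 + 3×1 = 31; y[1] = 4×1 + 3×2 + 4×4 + 3×2 = 32; y[2] = 4×2 + 3×1 + 4×2 + 3×4 = 31; y[3] = 4×4 + 3×2 + 4×1 + 3×2 = 32 → [31, 32, 31, 32]

Linear: [8, 10, 19, 32, 23, 22, 12], Circular: [31, 32, 31, 32]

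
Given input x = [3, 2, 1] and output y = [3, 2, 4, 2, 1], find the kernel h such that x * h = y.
Output length 5 = len(x) + len(h) - 1 ⇒ len(h) = 3. Solve h forward using h[k] = (y[k] - Σ_{i≥1} x[i]·h[k-i]) / x[0]: h[0] = y[0] / x[0] = 3 / 3 = 1; h[1] = (y[1] - 2×1) / x[0] = (2 - 2×1) / 3 = 0; h[2] = (y[2] - 2×0 - 1×1) / x[0] = (4 - 2×0 - 1×1) / 3 = 1. So h = [1, 0, 1]. Forward-check [3, 2, 1] * [1, 0, 1]: y[0] = 3×1 = 3; y[1] = 3×0 + 2×1 = 2; y[2] = 3×1 + 2×0 + 1×1 = 4; y[3] = 2×1 + 1×0 = 2; y[4] = 1×1 = 1 → [3, 2, 4, 2, 1] ✓

[1, 0, 1]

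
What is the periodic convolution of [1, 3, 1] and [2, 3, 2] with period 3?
Use y[k] = Σ_j x[j]·h[(k-j) mod 3]. y[0] = 1×2 + 3×2 + 1×3 = 11; y[1] = 1×3 + 3×2 + 1×2 = 11; y[2] = 1×2 + 3×3 + 1×2 = 13. Result: [11, 11, 13]

[11, 11, 13]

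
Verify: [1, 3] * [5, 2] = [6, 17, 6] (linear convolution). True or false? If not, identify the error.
Recompute linear convolution of [1, 3] and [5, 2]: y[0] = 1×5 = 5; y[1] = 1×2 + 3×5 = 17; y[2] = 3×2 = 6 → [5, 17, 6]. Compare to given [6, 17, 6]: they differ at index 0: given 6, correct 5, so answer: No

No. Error at index 0: given 6, correct 5.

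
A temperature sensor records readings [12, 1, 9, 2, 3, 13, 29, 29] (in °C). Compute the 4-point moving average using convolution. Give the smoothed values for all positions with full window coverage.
4-point moving average kernel = [1, 1, 1, 1]. Apply in 'valid' mode (full window coverage): avg[0] = (12 + 1 + 9 + 2) / 4 = 6.0; avg[1] = (1 + 9 + 2 + 3) / 4 = 3.75; avg[2] = (9 + 2 + 3 + 13) / 4 = 6.75; avg[3] = (2 + 3 + 13 + 29) / 4 = 11.75; avg[4] = (3 + 13 + 29 + 29) / 4 = 18.5. Smoothed values: [6.0, 3.75, 6.75, 11.75, 18.5]

[6.0, 3.75, 6.75, 11.75, 18.5]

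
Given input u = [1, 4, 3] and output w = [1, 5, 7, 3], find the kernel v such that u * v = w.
Output length 4 = len(u) + len(v) - 1 ⇒ len(v) = 2. Solve v forward using v[k] = (w[k] - Σ_{i≥1} u[i]·v[k-i]) / u[0]: v[0] = w[0] / u[0] = 1 / 1 = 1; v[1] = (w[1] - 4×1) / u[0] = (5 - 4×1) / 1 = 1. So v = [1, 1]. Forward-check [1, 4, 3] * [1, 1]: w[0] = 1×1 = 1; w[1] = 1×1 + 4×1 = 5; w[2] = 4×1 + 3×1 = 7; w[3] = 3×1 = 3 → [1, 5, 7, 3] ✓

[1, 1]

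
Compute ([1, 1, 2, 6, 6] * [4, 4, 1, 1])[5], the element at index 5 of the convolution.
Use y[k] = Σ_i a[i]·b[k-i] at k=5. y[5] = 2×1 + 6×1 + 6×4 = 32

32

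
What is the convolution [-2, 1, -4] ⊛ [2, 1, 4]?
y[0] = -2×2 = -4; y[1] = -2×1 + 1×2 = 0; y[2] = -2×4 + 1×1 + -4×2 = -15; y[3] = 1×4 + -4×1 = 0; y[4] = -4×4 = -16

[-4, 0, -15, 0, -16]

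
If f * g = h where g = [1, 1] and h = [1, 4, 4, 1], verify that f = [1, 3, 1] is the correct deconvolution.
Forward-compute [1, 3, 1] * [1, 1]: h[0] = 1×1 = 1; h[1] = 1×1 + 3×1 = 4; h[2] = 3×1 + 1×1 = 4; h[3] = 1×1 = 1 → [1, 4, 4, 1]. Matches given h = [1, 4, 4, 1], so verified.

Verified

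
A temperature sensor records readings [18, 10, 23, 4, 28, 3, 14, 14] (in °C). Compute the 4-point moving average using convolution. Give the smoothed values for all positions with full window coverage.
4-point moving average kernel = [1, 1, 1, 1]. Apply in 'valid' mode (full window coverage): avg[0] = (18 + 10 + 23 + 4) / 4 = 13.75; avg[1] = (10 + 23 + 4 + 28) / 4 = 16.25; avg[2] = (23 + 4 + 28 + 3) / 4 = 14.5; avg[3] = (4 + 28 + 3 + 14) / 4 = 12.25; avg[4] = (28 + 3 + 14 + 14) / 4 = 14.75. Smoothed values: [13.75, 16.25, 14.5, 12.25, 14.75]

[13.75, 16.25, 14.5, 12.25, 14.75]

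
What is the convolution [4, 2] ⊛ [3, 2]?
y[0] = 4×3 = 12; y[1] = 4×2 + 2×3 = 14; y[2] = 2×2 = 4

[12, 14, 4]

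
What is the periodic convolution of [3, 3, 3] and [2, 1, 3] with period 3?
Use y[k] = Σ_j x[j]·h[(k-j) mod 3]. y[0] = 3×2 + 3×3 + 3×1 = 18; y[1] = 3×1 + 3×2 + 3×3 = 18; y[2] = 3×3 + 3×1 + 3×2 = 18. Result: [18, 18, 18]

[18, 18, 18]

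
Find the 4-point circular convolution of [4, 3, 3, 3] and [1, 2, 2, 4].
Use y[k] = Σ_j u[j]·v[(k-j) mod 4]. y[0] = 4×1 + 3×4 + 3×2 + 3×2 = 28; y[1] = 4×2 + 3×1 + 3×4 + 3×2 = 29; y[2] = 4×2 + 3×2 + 3×1 + 3×4 = 29; y[3] = 4×4 + 3×2 + 3×2 + 3×1 = 31. Result: [28, 29, 29, 31]

[28, 29, 29, 31]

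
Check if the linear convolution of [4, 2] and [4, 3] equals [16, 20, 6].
Recompute linear convolution of [4, 2] and [4, 3]: y[0] = 4×4 = 16; y[1] = 4×3 + 2×4 = 20; y[2] = 2×3 = 6 → [16, 20, 6]. Given [16, 20, 6] matches, so answer: Yes

Yes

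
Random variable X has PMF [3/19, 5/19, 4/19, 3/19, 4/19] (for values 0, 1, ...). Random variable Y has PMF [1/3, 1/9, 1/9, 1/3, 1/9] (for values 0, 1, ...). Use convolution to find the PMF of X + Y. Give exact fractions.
P(X+Y=k) = Σ_i P(X=i)·P(Y=k-i) — a convolution of [3/19, 5/19, 4/19, 3/19, 4/19] and [1/3, 1/9, 1/9, 1/3, 1/9]. P(X+Y=0) = (3/19)×(1/3) = 1/19; P(X+Y=1) = (3/19)×(1/9) + (5/19)×(1/3) = 1/57 + 5/57 = 2/19; P(X+Y=2) = (3/19)×(1/9) + (5/19)×(1/9) + (4/19)×(1/3) = 1/57 + 5/171 + 4/57 = 20/171; P(X+Y=3) = (3/19)×(1/3) + (5/19)×(1/9) + (4/19)×(1/9) + (3/19)×(1/3) = 1/19 + 5/171 + 4/171 + 1/19 = 3/19; P(X+Y=4) = (3/19)×(1/9) + (5/19)×(1/3) + (4/19)×(1/9) + (3/19)×(1/9) + (4/19)×(1/3) = 1/57 + 5/57 + 4/171 + 1/57 + 4/57 = 37/171; P(X+Y=5) = (5/19)×(1/9) + (4/19)×(1/3) + (3/19)×(1/9) + (4/19)×(1/9) = 5/171 + 4/57 + 1/57 + 4/171 = 8/57; P(X+Y=6) = (4/19)×(1/9) + (3/19)×(1/3) + (4/19)×(1/9) = 4/171 + 1/19 + 4/171 = 17/171; P(X+Y=7) = (3/19)×(1/9) + (4/19)×(1/3) = 1/57 + 4/57 = 5/57; P(X+Y=8) = (4/19)×(1/9) = 4/171. PMF: [1/19, 2/19, 20/171, 3/19, 37/171, 8/57, 17/171, 5/57, 4/171] (sums to 1 ✓)

[1/19, 2/19, 20/171, 3/19, 37/171, 8/57, 17/171, 5/57, 4/171]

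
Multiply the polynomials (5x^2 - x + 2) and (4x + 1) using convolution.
Ascending coefficients: a = [2, -1, 5], b = [1, 4]. c[0] = 2×1 = 2; c[1] = 2×4 + -1×1 = 7; c[2] = -1×4 + 5×1 = 1; c[3] = 5×4 = 20. Result coefficients: [2, 7, 1, 20] → 20x^3 + x^2 + 7x + 2

20x^3 + x^2 + 7x + 2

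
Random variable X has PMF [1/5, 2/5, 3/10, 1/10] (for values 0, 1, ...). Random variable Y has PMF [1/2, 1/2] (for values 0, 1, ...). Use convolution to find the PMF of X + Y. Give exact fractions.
P(X+Y=k) = Σ_i P(X=i)·P(Y=k-i) — a convolution of [1/5, 2/5, 3/10, 1/10] and [1/2, 1/2]. P(X+Y=0) = (1/5)×(1/2) = 1/10; P(X+Y=1) = (1/5)×(1/2) + (2/5)×(1/2) = 1/10 + 1/5 = 3/10; P(X+Y=2) = (2/5)×(1/2) + (3/10)×(1/2) = 1/5 + 3/20 = 7/20; P(X+Y=3) = (3/10)×(1/2) + (1/10)×(1/2) = 3/20 + 1/20 = 1/5; P(X+Y=4) = (1/10)×(1/2) = 1/20. PMF: [1/10, 3/10, 7/20, 1/5, 1/20] (sums to 1 ✓)

[1/10, 3/10, 7/20, 1/5, 1/20]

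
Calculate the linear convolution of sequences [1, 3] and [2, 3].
y[0] = 1×2 = 2; y[1] = 1×3 + 3×2 = 9; y[2] = 3×3 = 9

[2, 9, 9]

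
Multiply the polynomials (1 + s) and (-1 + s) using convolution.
Ascending coefficients: a = [1, 1], b = [-1, 1]. c[0] = 1×-1 = -1; c[1] = 1×1 + 1×-1 = 0; c[2] = 1×1 = 1. Result coefficients: [-1, 0, 1] → -1 + s^2

-1 + s^2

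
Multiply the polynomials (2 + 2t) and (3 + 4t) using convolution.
Ascending coefficients: a = [2, 2], b = [3, 4]. c[0] = 2×3 = 6; c[1] = 2×4 + 2×3 = 14; c[2] = 2×4 = 8. Result coefficients: [6, 14, 8] → 6 + 14t + 8t^2

6 + 14t + 8t^2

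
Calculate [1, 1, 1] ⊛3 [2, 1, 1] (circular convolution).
Use y[k] = Σ_j u[j]·v[(k-j) mod 3]. y[0] = 1×2 + 1×1 + 1×1 = 4; y[1] = 1×1 + 1×2 + 1×1 = 4; y[2] = 1×1 + 1×1 + 1×2 = 4. Result: [4, 4, 4]

[4, 4, 4]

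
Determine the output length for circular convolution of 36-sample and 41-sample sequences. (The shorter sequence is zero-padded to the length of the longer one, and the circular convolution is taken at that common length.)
Circular convolution (zero-padding the shorter input) has length max(m, n) = max(36, 41) = 41

41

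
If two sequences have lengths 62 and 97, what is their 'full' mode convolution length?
Linear/full convolution length: m + n - 1 = 62 + 97 - 1 = 158

158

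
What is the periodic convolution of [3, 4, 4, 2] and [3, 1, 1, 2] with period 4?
Use y[k] = Σ_j a[j]·b[(k-j) mod 4]. y[0] = 3×3 + 4×2 + 4×1 + 2×1 = 23; y[1] = 3×1 + 4×3 + 4×2 + 2×1 = 25; y[2] = 3×1 + 4×1 + 4×3 + 2×2 = 23; y[3] = 3×2 + 4×1 + 4×1 + 2×3 = 20. Result: [23, 25, 23, 20]

[23, 25, 23, 20]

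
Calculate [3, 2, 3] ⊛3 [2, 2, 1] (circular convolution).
Use y[k] = Σ_j a[j]·b[(k-j) mod 3]. y[0] = 3×2 + 2×1 + 3×2 = 14; y[1] = 3×2 + 2×2 + 3×1 = 13; y[2] = 3×1 + 2×2 + 3×2 = 13. Result: [14, 13, 13]

[14, 13, 13]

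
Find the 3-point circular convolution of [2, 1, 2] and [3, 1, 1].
Use y[k] = Σ_j x[j]·h[(k-j) mod 3]. y[0] = 2×3 + 1×1 + 2×1 = 9; y[1] = 2×1 + 1×3 + 2×1 = 7; y[2] = 2×1 + 1×1 + 2×3 = 9. Result: [9, 7, 9]

[9, 7, 9]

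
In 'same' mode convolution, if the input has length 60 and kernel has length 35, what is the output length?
'Same' mode returns an output with the same length as the input: 60

60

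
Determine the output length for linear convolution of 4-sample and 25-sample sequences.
Linear/full convolution length: m + n - 1 = 4 + 25 - 1 = 28

28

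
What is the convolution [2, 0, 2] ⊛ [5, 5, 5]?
y[0] = 2×5 = 10; y[1] = 2×5 + 0×5 = 10; y[2] = 2×5 + 0×5 + 2×5 = 20; y[3] = 0×5 + 2×5 = 10; y[4] = 2×5 = 10

[10, 10, 20, 10, 10]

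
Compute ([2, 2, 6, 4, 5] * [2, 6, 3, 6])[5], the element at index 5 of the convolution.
Use y[k] = Σ_i a[i]·b[k-i] at k=5. y[5] = 6×6 + 4×3 + 5×6 = 78

78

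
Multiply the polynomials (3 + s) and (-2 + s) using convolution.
Ascending coefficients: a = [3, 1], b = [-2, 1]. c[0] = 3×-2 = -6; c[1] = 3×1 + 1×-2 = 1; c[2] = 1×1 = 1. Result coefficients: [-6, 1, 1] → -6 + s + s^2

-6 + s + s^2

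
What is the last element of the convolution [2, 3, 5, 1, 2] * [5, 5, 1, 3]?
Use y[k] = Σ_i a[i]·b[k-i] at k=7. y[7] = 2×3 = 6

6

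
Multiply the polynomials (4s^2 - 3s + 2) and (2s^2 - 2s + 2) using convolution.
Ascending coefficients: a = [2, -3, 4], b = [2, -2, 2]. c[0] = 2×2 = 4; c[1] = 2×-2 + -3×2 = -10; c[2] = 2×2 + -3×-2 + 4×2 = 18; c[3] = -3×2 + 4×-2 = -14; c[4] = 4×2 = 8. Result coefficients: [4, -10, 18, -14, 8] → 8s^4 - 14s^3 + 18s^2 - 10s + 4

8s^4 - 14s^3 + 18s^2 - 10s + 4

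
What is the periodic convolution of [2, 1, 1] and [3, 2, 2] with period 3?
Use y[k] = Σ_j a[j]·b[(k-j) mod 3]. y[0] = 2×3 + 1×2 + 1×2 = 10; y[1] = 2×2 + 1×3 + 1×2 = 9; y[2] = 2×2 + 1×2 + 1×3 = 9. Result: [10, 9, 9]

[10, 9, 9]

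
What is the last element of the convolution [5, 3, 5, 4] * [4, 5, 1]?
Use y[k] = Σ_i a[i]·b[k-i] at k=5. y[5] = 4×1 = 4

4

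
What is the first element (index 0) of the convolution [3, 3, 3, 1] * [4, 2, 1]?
Use y[k] = Σ_i a[i]·b[k-i] at k=0. y[0] = 3×4 = 12

12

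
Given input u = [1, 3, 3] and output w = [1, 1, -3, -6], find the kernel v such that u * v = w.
Output length 4 = len(u) + len(v) - 1 ⇒ len(v) = 2. Solve v forward using v[k] = (w[k] - Σ_{i≥1} u[i]·v[k-i]) / u[0]: v[0] = w[0] / u[0] = 1 / 1 = 1; v[1] = (w[1] - 3×1) / u[0] = (1 - 3×1) / 1 = -2. So v = [1, -2]. Forward-check [1, 3, 3] * [1, -2]: w[0] = 1×1 = 1; w[1] = 1×-2 + 3×1 = 1; w[2] = 3×-2 + 3×1 = -3; w[3] = 3×-2 = -6 → [1, 1, -3, -6] ✓

[1, -2]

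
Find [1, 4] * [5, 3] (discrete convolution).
y[0] = 1×5 = 5; y[1] = 1×3 + 4×5 = 23; y[2] = 4×3 = 12

[5, 23, 12]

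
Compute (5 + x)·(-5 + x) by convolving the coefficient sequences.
Ascending coefficients: a = [5, 1], b = [-5, 1]. c[0] = 5×-5 = -25; c[1] = 5×1 + 1×-5 = 0; c[2] = 1×1 = 1. Result coefficients: [-25, 0, 1] → -25 + x^2

-25 + x^2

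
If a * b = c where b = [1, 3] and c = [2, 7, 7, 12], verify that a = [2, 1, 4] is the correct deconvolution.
Forward-compute [2, 1, 4] * [1, 3]: c[0] = 2×1 = 2; c[1] = 2×3 + 1×1 = 7; c[2] = 1×3 + 4×1 = 7; c[3] = 4×3 = 12 → [2, 7, 7, 12]. Matches given c = [2, 7, 7, 12], so verified.

Verified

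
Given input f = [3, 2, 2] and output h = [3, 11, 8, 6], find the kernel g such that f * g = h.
Output length 4 = len(f) + len(g) - 1 ⇒ len(g) = 2. Solve g forward using g[k] = (h[k] - Σ_{i≥1} f[i]·g[k-i]) / f[0]: g[0] = h[0] / f[0] = 3 / 3 = 1; g[1] = (h[1] - 2×1) / f[0] = (11 - 2×1) / 3 = 3. So g = [1, 3]. Forward-check [3, 2, 2] * [1, 3]: h[0] = 3×1 = 3; h[1] = 3×3 + 2×1 = 11; h[2] = 2×3 + 2×1 = 8; h[3] = 2×3 = 6 → [3, 11, 8, 6] ✓

[1, 3]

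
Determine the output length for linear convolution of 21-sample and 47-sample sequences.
Linear/full convolution length: m + n - 1 = 21 + 47 - 1 = 67

67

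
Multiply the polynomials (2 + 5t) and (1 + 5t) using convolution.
Ascending coefficients: a = [2, 5], b = [1, 5]. c[0] = 2×1 = 2; c[1] = 2×5 + 5×1 = 15; c[2] = 5×5 = 25. Result coefficients: [2, 15, 25] → 2 + 15t + 25t^2

2 + 15t + 25t^2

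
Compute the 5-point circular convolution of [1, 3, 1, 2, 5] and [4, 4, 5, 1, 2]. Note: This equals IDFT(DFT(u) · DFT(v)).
Either evaluate y[k] = Σ_j u[j]·v[(k-j) mod 5] directly, or use IDFT(DFT(u) · DFT(v)). y[0] = 1×4 + 3×2 + 1×1 + 2×5 + 5×4 = 41; y[1] = 1×4 + 3×4 + 1×2 + 2×1 + 5×5 = 45; y[2] = 1×5 + 3×4 + 1×4 + 2×2 + 5×1 = 30; y[3] = 1×1 + 3×5 + 1×4 + 2×4 + 5×2 = 38; y[4] = 1×2 + 3×1 + 1×5 + 2×4 + 5×4 = 38. Result: [41, 45, 30, 38, 38]

[41, 45, 30, 38, 38]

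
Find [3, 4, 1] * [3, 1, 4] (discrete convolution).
y[0] = 3×3 = 9; y[1] = 3×1 + 4×3 = 15; y[2] = 3×4 + 4×1 + 1×3 = 19; y[3] = 4×4 + 1×1 = 17; y[4] = 1×4 = 4

[9, 15, 19, 17, 4]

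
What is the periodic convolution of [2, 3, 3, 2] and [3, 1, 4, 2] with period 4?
Use y[k] = Σ_j u[j]·v[(k-j) mod 4]. y[0] = 2×3 + 3×2 + 3×4 + 2×1 = 26; y[1] = 2×1 + 3×3 + 3×2 + 2×4 = 25; y[2] = 2×4 + 3×1 + 3×3 + 2×2 = 24; y[3] = 2×2 + 3×4 + 3×1 + 2×3 = 25. Result: [26, 25, 24, 25]

[26, 25, 24, 25]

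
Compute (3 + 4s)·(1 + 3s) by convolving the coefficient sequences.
Ascending coefficients: a = [3, 4], b = [1, 3]. c[0] = 3×1 = 3; c[1] = 3×3 + 4×1 = 13; c[2] = 4×3 = 12. Result coefficients: [3, 13, 12] → 3 + 13s + 12s^2

3 + 13s + 12s^2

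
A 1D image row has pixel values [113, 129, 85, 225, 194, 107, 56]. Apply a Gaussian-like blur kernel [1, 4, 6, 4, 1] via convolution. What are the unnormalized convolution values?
Convolve image row [113, 129, 85, 225, 194, 107, 56] with kernel [1, 4, 6, 4, 1]: y[0] = 113×1 = 113; y[1] = 113×4 + 129×1 = 581; y[2] = 113×6 + 129×4 + 85×1 = 1279; y[3] = 113×4 + 129×6 + 85×4 + 225×1 = 1791; y[4] = 113×1 + 129×4 + 85×6 + 225×4 + 194×1 = 2233; y[5] = 129×1 + 85×4 + 225×6 + 194×4 + 107×1 = 2702; y[6] = 85×1 + 225×4 + 194×6 + 107×4 + 56×1 = 2633; y[7] = 225×1 + 194×4 + 107×6 + 56×4 = 1867; y[8] = 194×1 + 107×4 + 56×6 = 958; y[9] = 107×1 + 56×4 = 331; y[10] = 56×1 = 56 → [113, 581, 1279, 1791, 2233, 2702, 2633, 1867, 958, 331, 56]. Normalization factor = sum(kernel) = 16.

[113, 581, 1279, 1791, 2233, 2702, 2633, 1867, 958, 331, 56]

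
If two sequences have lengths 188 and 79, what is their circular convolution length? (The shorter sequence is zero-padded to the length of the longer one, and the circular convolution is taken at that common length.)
Circular convolution (zero-padding the shorter input) has length max(m, n) = max(188, 79) = 188

188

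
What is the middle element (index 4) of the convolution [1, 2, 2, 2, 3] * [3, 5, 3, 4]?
Use y[k] = Σ_i a[i]·b[k-i] at k=4. y[4] = 2×4 + 2×3 + 2×5 + 3×3 = 33

33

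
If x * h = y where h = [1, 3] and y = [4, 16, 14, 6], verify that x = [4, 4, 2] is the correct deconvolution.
Forward-compute [4, 4, 2] * [1, 3]: y[0] = 4×1 = 4; y[1] = 4×3 + 4×1 = 16; y[2] = 4×3 + 2×1 = 14; y[3] = 2×3 = 6 → [4, 16, 14, 6]. Matches given y = [4, 16, 14, 6], so verified.

Verified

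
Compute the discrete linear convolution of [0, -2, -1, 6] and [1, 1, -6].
y[0] = 0×1 = 0; y[1] = 0×1 + -2×1 = -2; y[2] = 0×-6 + -2×1 + -1×1 = -3; y[3] = -2×-6 + -1×1 + 6×1 = 17; y[4] = -1×-6 + 6×1 = 12; y[5] = 6×-6 = -36

[0, -2, -3, 17, 12, -36]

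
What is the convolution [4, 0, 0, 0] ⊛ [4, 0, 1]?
y[0] = 4×4 = 16; y[1] = 4×0 + 0×4 = 0; y[2] = 4×1 + 0×0 + 0×4 = 4; y[3] = 0×1 + 0×0 + 0×4 = 0; y[4] = 0×1 + 0×0 = 0; y[5] = 0×1 = 0

[16, 0, 4, 0, 0, 0]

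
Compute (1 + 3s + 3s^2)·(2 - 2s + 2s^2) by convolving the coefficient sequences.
Ascending coefficients: a = [1, 3, 3], b = [2, -2, 2]. c[0] = 1×2 = 2; c[1] = 1×-2 + 3×2 = 4; c[2] = 1×2 + 3×-2 + 3×2 = 2; c[3] = 3×2 + 3×-2 = 0; c[4] = 3×2 = 6. Result coefficients: [2, 4, 2, 0, 6] → 2 + 4s + 2s^2 + 6s^4

2 + 4s + 2s^2 + 6s^4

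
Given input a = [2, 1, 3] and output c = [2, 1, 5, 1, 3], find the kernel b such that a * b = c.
Output length 5 = len(a) + len(b) - 1 ⇒ len(b) = 3. Solve b forward using b[k] = (c[k] - Σ_{i≥1} a[i]·b[k-i]) / a[0]: b[0] = c[0] / a[0] = 2 / 2 = 1; b[1] = (c[1] - 1×1) / a[0] = (1 - 1×1) / 2 = 0; b[2] = (c[2] - 1×0 - 3×1) / a[0] = (5 - 1×0 - 3×1) / 2 = 1. So b = [1, 0, 1]. Forward-check [2, 1, 3] * [1, 0, 1]: c[0] = 2×1 = 2; c[1] = 2×0 + 1×1 = 1; c[2] = 2×1 + 1×0 + 3×1 = 5; c[3] = 1×1 + 3×0 = 1; c[4] = 3×1 = 3 → [2, 1, 5, 1, 3] ✓

[1, 0, 1]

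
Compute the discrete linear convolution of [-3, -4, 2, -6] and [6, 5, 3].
y[0] = -3×6 = -18; y[1] = -3×5 + -4×6 = -39; y[2] = -3×3 + -4×5 + 2×6 = -17; y[3] = -4×3 + 2×5 + -6×6 = -38; y[4] = 2×3 + -6×5 = -24; y[5] = -6×3 = -18

[-18, -39, -17, -38, -24, -18]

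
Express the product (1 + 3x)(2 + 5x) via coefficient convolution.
Ascending coefficients: a = [1, 3], b = [2, 5]. c[0] = 1×2 = 2; c[1] = 1×5 + 3×2 = 11; c[2] = 3×5 = 15. Result coefficients: [2, 11, 15] → 2 + 11x + 15x^2

2 + 11x + 15x^2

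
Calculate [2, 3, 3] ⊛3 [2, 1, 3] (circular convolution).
Use y[k] = Σ_j s[j]·t[(k-j) mod 3]. y[0] = 2×2 + 3×3 + 3×1 = 16; y[1] = 2×1 + 3×2 + 3×3 = 17; y[2] = 2×3 + 3×1 + 3×2 = 15. Result: [16, 17, 15]

[16, 17, 15]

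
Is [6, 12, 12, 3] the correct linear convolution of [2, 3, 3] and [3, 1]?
Recompute linear convolution of [2, 3, 3] and [3, 1]: y[0] = 2×3 = 6; y[1] = 2×1 + 3×3 = 11; y[2] = 3×1 + 3×3 = 12; y[3] = 3×1 = 3 → [6, 11, 12, 3]. Compare to given [6, 12, 12, 3]: they differ at index 1: given 12, correct 11, so answer: No

No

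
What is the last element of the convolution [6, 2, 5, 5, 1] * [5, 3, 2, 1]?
Use y[k] = Σ_i a[i]·b[k-i] at k=7. y[7] = 1×1 = 1

1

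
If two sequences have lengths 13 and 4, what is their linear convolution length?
Linear/full convolution length: m + n - 1 = 13 + 4 - 1 = 16

16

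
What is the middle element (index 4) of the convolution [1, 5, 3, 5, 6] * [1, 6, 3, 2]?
Use y[k] = Σ_i a[i]·b[k-i] at k=4. y[4] = 5×2 + 3×3 + 5×6 + 6×1 = 55

55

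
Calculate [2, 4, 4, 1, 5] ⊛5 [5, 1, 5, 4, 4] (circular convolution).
Use y[k] = Σ_j u[j]·v[(k-j) mod 5]. y[0] = 2×5 + 4×4 + 4×4 + 1×5 + 5×1 = 52; y[1] = 2×1 + 4×5 + 4×4 + 1×4 + 5×5 = 67; y[2] = 2×5 + 4×1 + 4×5 + 1×4 + 5×4 = 58; y[3] = 2×4 + 4×5 + 4×1 + 1×5 + 5×4 = 57; y[4] = 2×4 + 4×4 + 4×5 + 1×1 + 5×5 = 70. Result: [52, 67, 58, 57, 70]

[52, 67, 58, 57, 70]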